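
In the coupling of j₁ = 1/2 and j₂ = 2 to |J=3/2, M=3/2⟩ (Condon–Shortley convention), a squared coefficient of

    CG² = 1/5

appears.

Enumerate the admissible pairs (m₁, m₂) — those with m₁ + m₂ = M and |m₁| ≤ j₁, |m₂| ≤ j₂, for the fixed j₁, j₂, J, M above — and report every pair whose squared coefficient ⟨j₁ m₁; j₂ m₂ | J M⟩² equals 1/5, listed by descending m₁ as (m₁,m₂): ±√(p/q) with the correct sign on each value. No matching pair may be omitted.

Admissible pairs with m₁+m₂ = M = 3/2: (-1/2,2), (1/2,1)
  (m₁,m₂)=(1/2,1): CG² = 1/5, CG = +√(1/5)   ← matches the target
  (m₁,m₂)=(-1/2,2): CG² = 4/5, CG = −√(4/5)
Pairs with CG² = 1/5: (1/2,1): +√(1/5)

(1/2,1): +√(1/5)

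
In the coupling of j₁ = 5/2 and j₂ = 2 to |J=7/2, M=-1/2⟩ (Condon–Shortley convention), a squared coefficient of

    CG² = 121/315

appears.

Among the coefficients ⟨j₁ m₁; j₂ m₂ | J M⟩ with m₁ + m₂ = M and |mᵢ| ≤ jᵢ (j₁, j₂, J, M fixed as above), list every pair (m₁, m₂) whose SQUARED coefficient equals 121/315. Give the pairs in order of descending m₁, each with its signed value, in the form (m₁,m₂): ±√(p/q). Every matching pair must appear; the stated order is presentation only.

(-3/2,1): −√(121/315)

Admissible pairs with m₁+m₂ = M = -1/2: (-5/2,2), (-3/2,1), (-1/2,0), (1/2,-1), (3/2,-2)
  (m₁,m₂)=(3/2,-2): CG² = 64/315, CG = +√(64/315)
  (m₁,m₂)=(1/2,-1): CG² = 14/45, CG = +√(14/45)
  (m₁,m₂)=(-1/2,0): CG² = 4/105, CG = −√(4/105)
  (m₁,m₂)=(-3/2,1): CG² = 121/315, CG = −√(121/315)   ← matches the target
  (m₁,m₂)=(-5/2,2): CG² = 4/63, CG = −√(4/63)
Pairs with CG² = 121/315: (-3/2,1): −√(121/315)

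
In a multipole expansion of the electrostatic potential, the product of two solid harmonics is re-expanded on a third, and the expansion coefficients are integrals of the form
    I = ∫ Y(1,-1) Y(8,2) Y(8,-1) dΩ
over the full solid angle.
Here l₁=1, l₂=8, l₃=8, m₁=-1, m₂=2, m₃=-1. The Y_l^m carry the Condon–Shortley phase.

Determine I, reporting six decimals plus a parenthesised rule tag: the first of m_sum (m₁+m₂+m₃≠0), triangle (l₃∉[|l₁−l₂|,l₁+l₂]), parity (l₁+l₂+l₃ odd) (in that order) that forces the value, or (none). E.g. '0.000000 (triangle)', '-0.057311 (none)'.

l₁+l₂+l₃=17 is odd: 3j(l;000)=0 ⇒ I=0

0.000000 (parity)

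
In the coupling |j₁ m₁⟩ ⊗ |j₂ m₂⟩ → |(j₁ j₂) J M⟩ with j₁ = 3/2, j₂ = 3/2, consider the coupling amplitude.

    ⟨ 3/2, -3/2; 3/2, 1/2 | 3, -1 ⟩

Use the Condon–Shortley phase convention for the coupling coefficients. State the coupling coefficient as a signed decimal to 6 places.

triangle: 0!·3!·3!/7! = 36/5040
(j±m)!: 0!·3!·2!·1!·2!·4! = 576
prefactor² = (2J+1)·Δ·N² = 144/5
  k=0: +1/(0!·0!·3!·2!·0!·1!) = 1/12
Σ = 1/12  ⇒  CG² = 144/5·(1/12)² = 1/5
CG = +√(1/5) = +0.447214

+0.447214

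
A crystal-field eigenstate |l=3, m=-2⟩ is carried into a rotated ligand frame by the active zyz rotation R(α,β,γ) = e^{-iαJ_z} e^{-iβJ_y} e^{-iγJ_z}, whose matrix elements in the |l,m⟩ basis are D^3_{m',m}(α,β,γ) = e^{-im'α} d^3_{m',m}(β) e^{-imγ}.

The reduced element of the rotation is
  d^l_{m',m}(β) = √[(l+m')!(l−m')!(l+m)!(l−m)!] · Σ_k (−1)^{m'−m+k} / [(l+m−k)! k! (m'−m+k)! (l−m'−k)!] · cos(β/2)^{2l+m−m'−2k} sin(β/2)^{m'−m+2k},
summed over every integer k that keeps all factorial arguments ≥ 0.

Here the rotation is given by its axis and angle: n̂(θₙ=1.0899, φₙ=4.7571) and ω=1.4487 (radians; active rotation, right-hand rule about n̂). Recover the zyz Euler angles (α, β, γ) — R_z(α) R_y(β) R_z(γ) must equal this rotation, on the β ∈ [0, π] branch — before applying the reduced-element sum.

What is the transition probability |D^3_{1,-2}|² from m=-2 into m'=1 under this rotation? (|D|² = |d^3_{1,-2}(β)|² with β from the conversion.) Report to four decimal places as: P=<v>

P=0.2505

Axis–angle → zyz. n̂ = (sinθₙcosφₙ, sinθₙsinφₙ, cosθₙ) = (+0.039627, -0.885695, +0.462574), ω = 1.4487.
R = I cosω + sinω [n̂]ₓ + (1−cosω) n̂n̂ᵀ gives
  R = [+0.123172, -0.489953, -0.863003; +0.428308, +0.810707, -0.399132; +0.895199, -0.320469, +0.309707]
β = atan2(√(R₁₃²+R₂₃²), R₃₃) = 1.255911; α = atan2(R₂₃, R₁₃) mod 2π = 3.574787; γ = atan2(R₃₂, −R₃₁) mod 2π = 3.485365
Split into d^3_{1,-2}(β=1.2559) × two z-phases.
c=cos(1.255911/2)=0.809230, s=sin(1.255911/2)=0.587492; N=√[24·2·1·120]=75.894664
Admissible k: 0..1 (factorial args all ≥0)
  k=0: (−1)^3·75.8947/(12)·0.8092^3·0.5875^3 = -0.679597
  k=1: (−1)^4·75.8947/(24)·0.8092^1·0.5875^5 = +0.179094
d^3_{1,-2}(1.2559) = -0.679597 +0.179094 = -0.500503
|D^3_{1,-2}|² = |d^3_{1,-2}(β)|² = (-0.500503)² = 0.250503 (the z-rotation phases have unit modulus)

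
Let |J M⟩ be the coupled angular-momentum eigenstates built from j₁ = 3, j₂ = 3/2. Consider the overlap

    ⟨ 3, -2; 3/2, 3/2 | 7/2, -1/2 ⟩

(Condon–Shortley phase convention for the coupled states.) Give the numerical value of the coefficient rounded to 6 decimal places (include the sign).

triangle: 1!·5!·2!/9! = 240/362880
(j±m)!: 1!·5!·3!·0!·3!·4! = 103680
prefactor² = (2J+1)·Δ·N² = 3840/7
  k=1: −1/(1!·0!·4!·2!·1!·0!) = -1/48
Σ = -1/48  ⇒  CG² = 3840/7·(-1/48)² = 5/21
CG = −√(5/21) = -0.487950

−√(5/21) = -0.487950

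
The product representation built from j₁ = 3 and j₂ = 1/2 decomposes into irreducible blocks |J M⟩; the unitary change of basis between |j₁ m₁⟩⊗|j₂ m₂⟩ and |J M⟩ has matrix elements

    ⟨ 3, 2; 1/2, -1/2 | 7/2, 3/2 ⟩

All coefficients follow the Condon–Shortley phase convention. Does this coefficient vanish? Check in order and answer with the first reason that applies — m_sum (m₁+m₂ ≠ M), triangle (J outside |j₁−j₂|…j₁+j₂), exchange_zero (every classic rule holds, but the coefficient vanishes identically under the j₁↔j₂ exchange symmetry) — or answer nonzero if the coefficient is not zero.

m-sum: m₁+m₂ = 2+(-1/2) = 3/2, M = 3/2  ✓
triangle: |j₁−j₂| = 5/2 ≤ J = 7/2 ≤ j₁+j₂ = 7/2  ✓
exchange: j₁≠j₂ or m₁≠m₂ — the exchange symmetry imposes no constraint here
value check: CG = +√(2/7) = +0.534522 ≠ 0

nonzero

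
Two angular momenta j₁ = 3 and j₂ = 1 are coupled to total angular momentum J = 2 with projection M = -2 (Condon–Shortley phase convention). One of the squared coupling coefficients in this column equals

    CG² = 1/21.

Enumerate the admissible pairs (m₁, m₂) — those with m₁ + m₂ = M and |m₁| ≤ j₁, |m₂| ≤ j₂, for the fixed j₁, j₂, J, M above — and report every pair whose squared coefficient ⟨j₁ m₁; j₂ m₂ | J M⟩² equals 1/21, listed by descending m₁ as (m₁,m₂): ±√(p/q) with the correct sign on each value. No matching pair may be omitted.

(-1,-1): +√(1/21)

Admissible pairs with m₁+m₂ = M = -2: (-3,1), (-2,0), (-1,-1)
  (m₁,m₂)=(-1,-1): CG² = 1/21, CG = +√(1/21)   ← matches the target
  (m₁,m₂)=(-2,0): CG² = 5/21, CG = −√(5/21)
  (m₁,m₂)=(-3,1): CG² = 5/7, CG = +√(5/7)
Pairs with CG² = 1/21: (-1,-1): +√(1/21)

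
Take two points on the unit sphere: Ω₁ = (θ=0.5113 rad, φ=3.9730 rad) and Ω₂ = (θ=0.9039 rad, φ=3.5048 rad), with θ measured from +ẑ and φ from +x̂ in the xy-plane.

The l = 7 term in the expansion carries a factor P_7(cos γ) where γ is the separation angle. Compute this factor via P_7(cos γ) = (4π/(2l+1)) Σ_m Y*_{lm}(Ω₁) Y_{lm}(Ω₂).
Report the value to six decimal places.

-0.405803

Summing Y*_{l m}(θ₁,φ₁)·Y_{l m}(θ₂,φ₂) over m ∈ [−7, 7]; prefactor 4π/(2·7+1) = 0.837758:
  m=-7: Y*=-0.00300 + 0.00150j  Y=0.07636 + 0.05214j  product -0.00031 - 0.00004j
  m=-6: Y*=0.00610 - 0.02155j  Y=-0.15568 - 0.22348j  product -0.00577 + 0.00199j
  m=-5: Y*=0.04823 + 0.07772j  Y=0.10603 + 0.42365j  product -0.02781 + 0.02867j
  m=-4: Y*=-0.24842 - 0.04624j  Y=0.04020 - 0.33916j  product -0.02567 + 0.08239j
  m=-3: Y*=0.36727 - 0.27768j  Y=0.03276 - 0.06274j  product -0.00539 - 0.03214j
  m=-2: Y*=-0.04220 + 0.45734j  Y=-0.27485 + 0.24420j  product -0.10008 - 0.13600j
  m=-1: Y*=-0.00171 - 0.00188j  Y=0.08361 - 0.03178j  product -0.00020 - 0.00010j
  m=+0: Y*=-0.44980 + 0.00000j  Y=0.34222 + 0.00000j  product -0.15393 + 0.00000j
  m=+1: Y*=0.00171 - 0.00188j  Y=-0.08361 - 0.03178j  product -0.00020 + 0.00010j
  m=+2: Y*=-0.04220 - 0.45734j  Y=-0.27485 - 0.24420j  product -0.10008 + 0.13600j
  m=+3: Y*=-0.36727 - 0.27768j  Y=-0.03276 - 0.06274j  product -0.00539 + 0.03214j
  m=+4: Y*=-0.24842 + 0.04624j  Y=0.04020 + 0.33916j  product -0.02567 - 0.08239j
  m=+5: Y*=-0.04823 + 0.07772j  Y=-0.10603 + 0.42365j  product -0.02781 - 0.02867j
  m=+6: Y*=0.00610 + 0.02155j  Y=-0.15568 + 0.22348j  product -0.00577 - 0.00199j
  m=+7: Y*=0.00300 + 0.00150j  Y=-0.07636 + 0.05214j  product -0.00031 + 0.00004j
Accumulated sum -0.48439 - 0.00000j; after 4π/(2l+1) scaling, -0.40580 - 0.00000j ⇒ P_7 = -0.405803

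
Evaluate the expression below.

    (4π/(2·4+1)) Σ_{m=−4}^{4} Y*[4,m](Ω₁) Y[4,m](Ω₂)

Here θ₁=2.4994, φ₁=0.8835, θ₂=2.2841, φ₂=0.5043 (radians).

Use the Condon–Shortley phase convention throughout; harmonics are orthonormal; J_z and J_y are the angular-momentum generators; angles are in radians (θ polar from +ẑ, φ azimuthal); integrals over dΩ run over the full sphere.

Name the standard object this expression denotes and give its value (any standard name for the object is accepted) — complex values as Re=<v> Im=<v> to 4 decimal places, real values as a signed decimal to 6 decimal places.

Legendre polynomial (addition theorem), +0.513170

This sum is the spherical-harmonic addition theorem: it equals the Legendre polynomial P_l(cos γ) of the angle γ between the two directions.
Addition theorem: P_4(cos γ) = (4π/9) Σ_m Y*_{lm}(Ω₁) Y_{lm}(Ω₂), m = −4…4:
  m=-4: Y*=(-0.052624, -0.021780)  Y=(-0.062475, -0.130530)  product (0.000445, 0.008230)
  m=-3: Y*=(0.189916, -0.101566)  Y=(-0.020494, 0.353574)  product (0.032019, 0.069231)
  m=-2: Y*=(-0.081621, 0.410651)  Y=(0.203641, -0.323233)  product (0.116115, 0.110008)
  m=-1: Y*=(-0.214329, -0.261121)  Y=(0.000597, -0.000330)  product (-0.000214, -0.000085)
  m=+0: Y*=(-0.195213, -0.000000)  Y=(-0.362693, 0.000000)  product (0.070802, 0.000000)
  m=+1: Y*=(0.214329, -0.261121)  Y=(-0.000597, -0.000330)  product (-0.000214, 0.000085)
  m=+2: Y*=(-0.081621, -0.410651)  Y=(0.203641, 0.323233)  product (0.116115, -0.110008)
  m=+3: Y*=(-0.189916, -0.101566)  Y=(0.020494, 0.353574)  product (0.032019, -0.069231)
  m=+4: Y*=(-0.052624, 0.021780)  Y=(-0.062475, 0.130530)  product (0.000445, -0.008230)
Accumulated sum (0.367531, 0.000000); after 4π/(2l+1) scaling, (0.513170, 0.000000) ⇒ P_4 = 0.513170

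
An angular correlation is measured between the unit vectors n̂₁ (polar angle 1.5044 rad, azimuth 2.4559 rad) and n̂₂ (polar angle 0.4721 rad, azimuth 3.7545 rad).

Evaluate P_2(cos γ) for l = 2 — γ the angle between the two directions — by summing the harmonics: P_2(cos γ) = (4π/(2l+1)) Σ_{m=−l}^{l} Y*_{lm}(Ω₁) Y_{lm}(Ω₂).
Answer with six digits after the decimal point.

-0.450814

Addition theorem: P_2(cos γ) = (4π/5) Σ_m Y*_{lm}(Ω₁) Y_{lm}(Ω₂), m = −2…2:
  m=-2: Y*=+0.076181-0.376953i  Y=+0.027015-0.075177i  product -0.026280-0.015910i
  m=-1: Y*=-0.039584+0.032385i  Y=-0.255940+0.179991i  product +0.004302-0.015413i
  m=+0: Y*=-0.311227-0.000000i  Y=+0.435110+0.000000i  product -0.135418-0.000000i
  m=+1: Y*=+0.039584+0.032385i  Y=+0.255940+0.179991i  product +0.004302+0.015413i
  m=+2: Y*=+0.076181+0.376953i  Y=+0.027015+0.075177i  product -0.026280+0.015910i
Accumulated sum -0.179373+0.000000i; after 4π/(2l+1) scaling, -0.450814+0.000000i ⇒ P_2 = -0.450814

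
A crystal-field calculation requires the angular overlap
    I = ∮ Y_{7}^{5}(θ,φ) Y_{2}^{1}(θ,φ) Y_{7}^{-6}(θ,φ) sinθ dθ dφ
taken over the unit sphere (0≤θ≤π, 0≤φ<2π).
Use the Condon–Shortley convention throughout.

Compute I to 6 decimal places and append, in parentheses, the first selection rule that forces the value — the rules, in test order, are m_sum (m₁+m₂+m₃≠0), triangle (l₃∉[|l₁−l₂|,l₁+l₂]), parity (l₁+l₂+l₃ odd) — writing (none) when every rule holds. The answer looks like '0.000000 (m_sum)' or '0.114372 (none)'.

0.196071 (none)

Checks pass: Σm=0; 16 even; l₃=7∈[5,9].
(2·7+1)(2·2+1)(2·7+1) = 1125
Δ: 2! 12! 2! / 17! → 1/185640
sum: t=0:+1/2419200 t=1:−1/518400 t=2:+1/2419200 = -1/907200
3j²(7 2 7; 0 0 0) = Δ·Π!·Σ² = 56/3315  (sign +1)
sum: t=1:−1/79833600 t=2:+1/958003200 = -1/87091200
3j²(7 2 7; 5 1 -6) = Δ·Π!·Σ² = 121/4760  (sign +1)
combine: 4πI² = 1125·56/3315·121/4760 = 1815/3757
take √, sign +1: I = 0.19607074
No selection rule forces the value: the integral is nonzero (none).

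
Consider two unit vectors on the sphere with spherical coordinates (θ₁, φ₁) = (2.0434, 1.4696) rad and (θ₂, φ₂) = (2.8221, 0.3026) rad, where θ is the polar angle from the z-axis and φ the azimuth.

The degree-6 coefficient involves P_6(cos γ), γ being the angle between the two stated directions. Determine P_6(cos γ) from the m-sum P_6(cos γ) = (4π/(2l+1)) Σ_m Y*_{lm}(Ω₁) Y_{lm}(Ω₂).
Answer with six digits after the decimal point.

Term-by-term m-sum for l=6 (normalisation 4π/13 = 0.966644):
  m=-6: (-0.197685, 0.137337) × (-0.000112, -0.000450) = (0.000084, 0.000074)  (running Σ = (0.000084, 0.000074))
  m=-5: (-0.206612, -0.372883) × (-0.000281, 0.004848) = (0.001866, -0.000897)  (running Σ = (0.001950, -0.000824))
  m=-4: (0.263697, -0.112980) × (0.010915, -0.028965) = (-0.000394, -0.008871)  (running Σ = (0.001556, -0.009695))
  m=-3: (-0.045093, -0.143942) × (-0.081551, 0.104429) = (0.018709, 0.007030)  (running Σ = (0.020265, -0.002665))
  m=-2: (0.332082, -0.068144) × (0.306137, -0.211785) = (0.087230, -0.091191)  (running Σ = (0.107495, -0.093856))
  m=-1: (-0.003383, -0.033315) × (-0.559330, 0.174616) = (0.007710, 0.018043)  (running Σ = (0.115205, -0.075813))
  m=0: (0.336114, -0.000000) × (0.183316, 0.000000) = (0.061615, 0.000000)  (running Σ = (0.176820, -0.075813))
  m=1: (0.003383, -0.033315) × (0.559330, 0.174616) = (0.007710, -0.018043)  (running Σ = (0.184530, -0.093856))
  m=2: (0.332082, 0.068144) × (0.306137, 0.211785) = (0.087230, 0.091191)  (running Σ = (0.271760, -0.002665))
  m=3: (0.045093, -0.143942) × (0.081551, 0.104429) = (0.018709, -0.007030)  (running Σ = (0.290469, -0.009695))
  m=4: (0.263697, 0.112980) × (0.010915, 0.028965) = (-0.000394, 0.008871)  (running Σ = (0.290075, -0.000824))
  m=5: (0.206612, -0.372883) × (0.000281, 0.004848) = (0.001866, 0.000897)  (running Σ = (0.291941, 0.000074))
  m=6: (-0.197685, -0.137337) × (-0.000112, 0.000450) = (0.000084, -0.000074)  (running Σ = (0.292025, -0.000000))
Total Σ_m = (0.292025, -0.000000). Multiply by 0.966644: (0.282284, -0.000000). P_6(cos γ) = 0.282284

0.282284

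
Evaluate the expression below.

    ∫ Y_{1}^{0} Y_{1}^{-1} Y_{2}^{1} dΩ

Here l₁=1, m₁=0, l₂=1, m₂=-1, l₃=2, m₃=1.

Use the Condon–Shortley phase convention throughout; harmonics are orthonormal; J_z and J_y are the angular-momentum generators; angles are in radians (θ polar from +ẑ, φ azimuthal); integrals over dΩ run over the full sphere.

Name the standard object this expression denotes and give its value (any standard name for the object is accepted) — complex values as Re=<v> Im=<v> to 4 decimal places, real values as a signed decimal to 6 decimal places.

This is a Gaunt coefficient — the integral of a triple product of spherical harmonics over the sphere.
Checks pass: Σm=0; 4 even; l₃=2∈[0,2].
(2·1+1)(2·1+1)(2·2+1) = 45
Δ: 0! 2! 2! / 5! → 1/30
sum: t=0:+1/1 = 1/1
3j²(1 1 2; 0 0 0) = Δ·Π!·Σ² = 2/15  (sign +1)
sum: t=0:+1/2 = 1/2
3j²(1 1 2; 0 -1 1) = Δ·Π!·Σ² = 1/10  (sign -1)
combine: 4πI² = 45·2/15·1/10 = 3/5
take √, sign -1: I = -0.21850969

Gaunt coefficient, -0.218510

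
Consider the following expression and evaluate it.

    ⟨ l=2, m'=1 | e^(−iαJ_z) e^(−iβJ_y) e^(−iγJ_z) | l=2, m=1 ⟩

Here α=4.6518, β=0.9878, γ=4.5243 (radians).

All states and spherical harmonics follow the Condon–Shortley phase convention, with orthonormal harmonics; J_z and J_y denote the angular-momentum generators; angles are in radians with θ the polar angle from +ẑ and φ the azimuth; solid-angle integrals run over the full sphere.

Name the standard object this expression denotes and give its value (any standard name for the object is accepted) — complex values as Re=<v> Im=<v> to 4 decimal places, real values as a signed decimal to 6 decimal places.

Wigner D-matrix element, Re=-0.0759 Im=-0.0193

This is a Wigner D-matrix element — the rotation-matrix element ⟨l m'| R(α,β,γ) |l m⟩ in the angular-momentum basis.
First d^2_{1,1}(β=0.9878), then the phase factors e^{-i(1)α} and e^{-i(1)γ}:
c=cos(0.987800/2)=0.880491, s=sin(0.987800/2)=0.474063; N=√[6·1·6·1]=6.000000
Admissible k: 0..1 (factorial args all ≥0)
  k=0: (−1)^0·6.0000/(6)·0.8805^4·0.4741^0 = +0.601034
  k=1: (−1)^1·6.0000/(2)·0.8805^2·0.4741^2 = -0.522689
d^2_{1,1}(0.9878) = +0.601034 -0.522689 = +0.078345
D = (-0.060552+0.998165i)·(+0.078345)·(-0.186982+0.982363i) = -0.075935-0.019282i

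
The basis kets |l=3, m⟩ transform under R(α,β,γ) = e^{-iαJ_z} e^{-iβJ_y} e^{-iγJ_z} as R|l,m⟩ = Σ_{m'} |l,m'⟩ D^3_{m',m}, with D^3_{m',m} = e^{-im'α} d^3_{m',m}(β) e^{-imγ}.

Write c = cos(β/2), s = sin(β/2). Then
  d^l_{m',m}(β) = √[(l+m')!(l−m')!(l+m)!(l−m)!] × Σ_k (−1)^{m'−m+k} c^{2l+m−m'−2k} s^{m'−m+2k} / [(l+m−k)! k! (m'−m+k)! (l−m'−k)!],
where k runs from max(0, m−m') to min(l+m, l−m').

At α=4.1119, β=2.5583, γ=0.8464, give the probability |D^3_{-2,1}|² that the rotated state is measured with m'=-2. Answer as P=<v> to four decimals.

Split into d^3_{-2,1}(β=2.5583) × two z-phases.
c=cos(2.558300/2)=0.287529, s=sin(2.558300/2)=0.957772; N=√[1·120·24·2]=75.894664
k: max(0,(1)−(-2))=3 … min(3+(1),3−(-2))=4
  k=3: (−1)^0·75.8947/(12)·0.2875^3·0.9578^3 = +0.132088
  k=4: (−1)^1·75.8947/(24)·0.2875^1·0.9578^5 = -0.732812
d^3_{-2,1}(2.5583) = +0.132088 -0.732812 = -0.600724
|D^3_{-2,1}|² = |d^3_{-2,1}(β)|² = (-0.600724)² = 0.360869 (the z-rotation phases have unit modulus)

P=0.3609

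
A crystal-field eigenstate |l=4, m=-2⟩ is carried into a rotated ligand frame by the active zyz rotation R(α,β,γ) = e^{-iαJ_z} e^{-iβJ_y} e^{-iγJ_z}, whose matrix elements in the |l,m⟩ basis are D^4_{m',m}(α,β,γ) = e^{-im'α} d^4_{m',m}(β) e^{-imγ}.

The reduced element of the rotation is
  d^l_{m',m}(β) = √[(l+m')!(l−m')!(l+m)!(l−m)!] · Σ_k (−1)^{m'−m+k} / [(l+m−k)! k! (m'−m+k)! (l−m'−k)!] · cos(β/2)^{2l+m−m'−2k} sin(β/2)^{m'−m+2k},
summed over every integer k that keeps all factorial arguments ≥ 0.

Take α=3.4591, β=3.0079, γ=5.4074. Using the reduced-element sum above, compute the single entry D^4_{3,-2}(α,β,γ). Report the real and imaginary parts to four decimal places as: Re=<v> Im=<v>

First d^4_{3,-2}(β=3.0079), then the phase factors e^{-i(3)α} and e^{-i(-2)γ}:
Half-angle: c=0.066797, s=0.997767. N=√(5040·1·2·720)=2693.993318
k∈{0,1} keeps every argument non-negative
  k=0: (−1)^5·2693.9933/(240)·0.0668^3·0.9978^5 = -0.003308
  k=1: (−1)^6·2693.9933/(720)·0.0668^1·0.9978^7 = +0.246049
d^4_{3,-2}(3.0079) = -0.003308 +0.246049 = +0.242740
Attach z-rotation phases: D = e^{-i(3)(3.4591)}·(+0.242740)·e^{-i(-2)(5.4074)} = +0.219878+0.102843i

Re=0.2199 Im=0.1028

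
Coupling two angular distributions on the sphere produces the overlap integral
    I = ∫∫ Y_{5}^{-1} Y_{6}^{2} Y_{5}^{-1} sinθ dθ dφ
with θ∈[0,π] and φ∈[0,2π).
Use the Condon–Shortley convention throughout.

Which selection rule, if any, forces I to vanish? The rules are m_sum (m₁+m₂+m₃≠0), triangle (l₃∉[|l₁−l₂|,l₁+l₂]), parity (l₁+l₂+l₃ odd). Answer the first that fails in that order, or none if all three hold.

m₁+m₂+m₃ = -1 + 2 − 1 = 0  ✓
triangle: |5−6|=1 ≤ l₃=5 ≤ 5+6=11  ✓
parity: l₁+l₂+l₃ = 16 is even  ✓

none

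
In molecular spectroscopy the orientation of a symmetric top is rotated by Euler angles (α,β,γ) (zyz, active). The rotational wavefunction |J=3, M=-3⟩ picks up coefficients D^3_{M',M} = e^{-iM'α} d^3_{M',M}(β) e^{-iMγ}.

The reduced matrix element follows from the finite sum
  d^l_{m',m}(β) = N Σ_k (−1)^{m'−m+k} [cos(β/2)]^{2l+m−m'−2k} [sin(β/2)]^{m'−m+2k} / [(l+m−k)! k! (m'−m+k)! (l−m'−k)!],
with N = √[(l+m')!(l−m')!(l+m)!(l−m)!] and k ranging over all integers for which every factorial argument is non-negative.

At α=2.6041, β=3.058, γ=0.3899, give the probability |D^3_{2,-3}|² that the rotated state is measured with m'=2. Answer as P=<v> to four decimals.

D^3_{2,-3}(2.6041,3.0580,0.3899) = e^{-i·2·2.6041}·d^3_{2,-3}(3.0580)·e^{-i·-3·0.3899}. Compute d first:
Half-angle: c=0.041784, s=0.999127. N=√(120·1·1·720)=293.938769
The bounds max(0,m−m')=0 and min(l+m,l−m')=0 give 1 term
  k=0: (−1)^5·293.9388/(120)·0.0418^1·0.9991^5 = -0.101904
d^3_{2,-3}(3.0580) = -0.101904
|D^3_{2,-3}|² = |d^3_{2,-3}(β)|² = (-0.101904)² = 0.010384 (the z-rotation phases have unit modulus)

P=0.0104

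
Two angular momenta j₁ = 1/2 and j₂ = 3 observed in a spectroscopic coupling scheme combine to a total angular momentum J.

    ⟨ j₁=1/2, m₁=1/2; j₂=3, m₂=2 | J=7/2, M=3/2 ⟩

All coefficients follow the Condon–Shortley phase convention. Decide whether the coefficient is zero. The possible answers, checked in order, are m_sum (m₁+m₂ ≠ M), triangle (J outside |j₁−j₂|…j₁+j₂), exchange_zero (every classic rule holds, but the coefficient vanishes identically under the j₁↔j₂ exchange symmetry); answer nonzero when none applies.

m_sum

m-sum: m₁+m₂ = 1/2+2 = 5/2, M = 3/2  ✗ ⇒ coefficient is 0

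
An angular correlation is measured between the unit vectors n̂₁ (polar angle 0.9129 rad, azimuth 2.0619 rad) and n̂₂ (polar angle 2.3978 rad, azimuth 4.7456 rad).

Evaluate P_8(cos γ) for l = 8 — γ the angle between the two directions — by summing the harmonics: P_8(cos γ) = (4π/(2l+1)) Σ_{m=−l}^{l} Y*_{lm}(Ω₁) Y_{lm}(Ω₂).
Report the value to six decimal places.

Expand P_8 via completeness: Σ_{m} conj(Y_{8,m}) at Ω₁ times Y_{8,m} at Ω₂ —
  term(m=-8) = (-0.001564, -0.000899)   from Y*(Ω₁)=(-0.055911, -0.056117), Y(Ω₂)=(0.021968, -0.005978)
  term(m=-7) = (-0.024186, -0.001542)   from Y*(Ω₁)=(-0.071454, 0.234195), Y(Ω₂)=(0.022804, 0.096317)
  term(m=-6) = (-0.101560, 0.042250)   from Y*(Ω₁)=(0.417703, -0.082488), Y(Ω₂)=(-0.253237, 0.051140)
  term(m=-5) = (-0.115546, 0.132096)   from Y*(Ω₁)=(-0.254839, -0.311251), Y(Ω₂)=(-0.072113, -0.430275)
  term(m=-4) = (-0.005311, 0.019902)   from Y*(Ω₁)=(-0.018572, 0.044720), Y(Ω₂)=(0.421635, -0.056344)
  term(m=-3) = (-0.004693, -0.023499)   from Y*(Ω₁)=(-0.334252, 0.032688), Y(Ω₂)=(0.007097, 0.070996)
  term(m=-2) = (0.050465, 0.065698)   from Y*(Ω₁)=(0.132046, 0.197817), Y(Ω₂)=(0.347545, -0.023119)
  term(m=-1) = (-0.053484, -0.026358)   from Y*(Ω₁)=(-0.112355, 0.210085), Y(Ω₂)=(0.008310, 0.250136)
  term(m=+0) = (0.077626, 0.000000)   from Y*(Ω₁)=(0.277905, -0.000000), Y(Ω₂)=(0.279326, 0.000000)
  term(m=+1) = (-0.053484, 0.026358)   from Y*(Ω₁)=(0.112355, 0.210085), Y(Ω₂)=(-0.008310, 0.250136)
  term(m=+2) = (0.050465, -0.065698)   from Y*(Ω₁)=(0.132046, -0.197817), Y(Ω₂)=(0.347545, 0.023119)
  term(m=+3) = (-0.004693, 0.023499)   from Y*(Ω₁)=(0.334252, 0.032688), Y(Ω₂)=(-0.007097, 0.070996)
  term(m=+4) = (-0.005311, -0.019902)   from Y*(Ω₁)=(-0.018572, -0.044720), Y(Ω₂)=(0.421635, 0.056344)
  term(m=+5) = (-0.115546, -0.132096)   from Y*(Ω₁)=(0.254839, -0.311251), Y(Ω₂)=(0.072113, -0.430275)
  term(m=+6) = (-0.101560, -0.042250)   from Y*(Ω₁)=(0.417703, 0.082488), Y(Ω₂)=(-0.253237, -0.051140)
  term(m=+7) = (-0.024186, 0.001542)   from Y*(Ω₁)=(0.071454, 0.234195), Y(Ω₂)=(-0.022804, 0.096317)
  term(m=+8) = (-0.001564, 0.000899)   from Y*(Ω₁)=(-0.055911, 0.056117), Y(Ω₂)=(0.021968, 0.005978)
Accumulated sum (-0.434130, 0.000000); after 4π/(2l+1) scaling, (-0.320908, 0.000000) ⇒ P_8 = -0.320908

-0.320908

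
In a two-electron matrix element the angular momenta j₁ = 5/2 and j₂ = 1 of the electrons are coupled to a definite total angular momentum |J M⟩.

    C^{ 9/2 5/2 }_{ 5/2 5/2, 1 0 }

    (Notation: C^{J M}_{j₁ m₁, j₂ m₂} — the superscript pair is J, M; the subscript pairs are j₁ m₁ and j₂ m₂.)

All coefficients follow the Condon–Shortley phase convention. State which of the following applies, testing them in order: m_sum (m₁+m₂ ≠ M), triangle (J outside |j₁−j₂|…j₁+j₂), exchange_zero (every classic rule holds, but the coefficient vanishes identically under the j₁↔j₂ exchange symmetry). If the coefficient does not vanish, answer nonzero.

m-sum: m₁+m₂ = 5/2+0 = 5/2, M = 5/2  ✓
triangle: need |j₁−j₂| ≤ J ≤ j₁+j₂, i.e. J ∈ [3/2, 7/2]; J = 9/2 is outside ✗ ⇒ coefficient is 0

triangle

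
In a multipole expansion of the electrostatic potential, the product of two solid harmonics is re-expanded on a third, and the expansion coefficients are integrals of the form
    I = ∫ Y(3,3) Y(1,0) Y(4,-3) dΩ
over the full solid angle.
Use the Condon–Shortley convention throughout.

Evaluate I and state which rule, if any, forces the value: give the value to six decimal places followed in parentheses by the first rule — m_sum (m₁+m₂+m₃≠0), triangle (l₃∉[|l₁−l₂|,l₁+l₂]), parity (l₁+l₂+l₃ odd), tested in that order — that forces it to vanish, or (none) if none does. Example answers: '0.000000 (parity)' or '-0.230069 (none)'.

-0.162868 (none)

Rules hold: Σm=0, L=8 even, 2≤4≤4.
N = 7·3·9 = 189
Δ = 0!·6!·2!/9! = 1/252
Racah Σ t=0..0: t=0:+1/36 = 1/36
⇒ 3j(3 1 4; 0 0 0)² = 4/63, sgn +1
Racah Σ t=0..0: t=0:+1/720 = 1/720
⇒ 3j(3 1 4; 3 0 -3)² = 1/36, sgn -1
4πI² = N·(3j₀)²·(3jₘ)² = 1/3
I = -1·√(0.333333/4π) = -0.16286750
No selection rule forces the value: the integral is nonzero (none).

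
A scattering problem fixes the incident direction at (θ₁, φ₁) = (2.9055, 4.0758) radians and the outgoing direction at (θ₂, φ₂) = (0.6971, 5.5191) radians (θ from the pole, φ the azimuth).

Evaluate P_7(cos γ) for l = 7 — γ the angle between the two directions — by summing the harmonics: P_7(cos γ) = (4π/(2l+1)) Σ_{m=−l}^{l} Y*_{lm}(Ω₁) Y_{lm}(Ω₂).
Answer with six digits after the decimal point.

-0.058797

Expand P_7 via completeness: Σ_{m} conj(Y_{7,m}) at Ω₁ times Y_{7,m} at Ω₂ —
  [-7]  conj(Y_{7,-7})(Ω₁) = -0.000019-0.000005i ; Y_{7,-7}(Ω₂) = +0.013355-0.018079i ; Δ = -0.000000+0.000000i
  [-6]  conj(Y_{7,-6})(Ω₁) = -0.000232+0.000187i ; Y_{7,-6}(Ω₂) = -0.012809-0.099617i ; Δ = +0.000022+0.000021i
  [-5]  conj(Y_{7,-5})(Ω₁) = +0.000120+0.002898i ; Y_{7,-5}(Ω₂) = -0.206866-0.166886i ; Δ = +0.000459-0.000619i
  [-4]  conj(Y_{7,-4})(Ω₁) = +0.016427+0.011124i ; Y_{7,-4}(Ω₂) = -0.442069+0.037779i ; Δ = -0.007682-0.004297i
  [-3]  conj(Y_{7,-3})(Ω₁) = +0.091320-0.032197i ; Y_{7,-3}(Ω₂) = -0.263286+0.299306i ; Δ = -0.014406+0.035810i
  [-2]  conj(Y_{7,-2})(Ω₁) = +0.094691-0.308714i ; Y_{7,-2}(Ω₂) = -0.000522-0.012246i ; Δ = -0.003830-0.000998i
  [-1]  conj(Y_{7,-1})(Ω₁) = -0.378928-0.512581i ; Y_{7,-1}(Ω₂) = -0.282703-0.270903i ; Δ = -0.031735+0.247561i
  [+0]  conj(Y_{7,0})(Ω₁) = -0.391042-0.000000i ; Y_{7,0}(Ω₂) = -0.112937+0.000000i ; Δ = +0.044163+0.000000i
  [+1]  conj(Y_{7,1})(Ω₁) = +0.378928-0.512581i ; Y_{7,1}(Ω₂) = +0.282703-0.270903i ; Δ = -0.031735-0.247561i
  [+2]  conj(Y_{7,2})(Ω₁) = +0.094691+0.308714i ; Y_{7,2}(Ω₂) = -0.000522+0.012246i ; Δ = -0.003830+0.000998i
  [+3]  conj(Y_{7,3})(Ω₁) = -0.091320-0.032197i ; Y_{7,3}(Ω₂) = +0.263286+0.299306i ; Δ = -0.014406-0.035810i
  [+4]  conj(Y_{7,4})(Ω₁) = +0.016427-0.011124i ; Y_{7,4}(Ω₂) = -0.442069-0.037779i ; Δ = -0.007682+0.004297i
  [+5]  conj(Y_{7,5})(Ω₁) = -0.000120+0.002898i ; Y_{7,5}(Ω₂) = +0.206866-0.166886i ; Δ = +0.000459+0.000619i
  [+6]  conj(Y_{7,6})(Ω₁) = -0.000232-0.000187i ; Y_{7,6}(Ω₂) = -0.012809+0.099617i ; Δ = +0.000022-0.000021i
  [+7]  conj(Y_{7,7})(Ω₁) = +0.000019-0.000005i ; Y_{7,7}(Ω₂) = -0.013355-0.018079i ; Δ = -0.000000-0.000000i
Accumulated sum -0.070184+0.000000i; after 4π/(2l+1) scaling, -0.058797+0.000000i ⇒ P_7 = -0.058797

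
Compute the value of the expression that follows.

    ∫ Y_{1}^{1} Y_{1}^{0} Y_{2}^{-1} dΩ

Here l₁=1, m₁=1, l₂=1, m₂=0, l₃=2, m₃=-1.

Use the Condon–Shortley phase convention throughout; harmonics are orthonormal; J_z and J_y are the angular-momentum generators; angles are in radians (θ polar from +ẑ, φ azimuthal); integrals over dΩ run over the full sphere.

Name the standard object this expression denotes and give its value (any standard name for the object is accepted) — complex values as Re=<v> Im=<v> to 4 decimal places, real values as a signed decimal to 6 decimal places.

Gaunt coefficient, -0.218510

This is a Gaunt coefficient — the integral of a triple product of spherical harmonics over the sphere.
Rules hold: Σm=0, L=4 even, 0≤2≤2.
N = 3·3·5 = 45
Δ = 0!·2!·2!/5! = 1/30
Racah Σ t=0..0: t=0:+1/1 = 1/1
⇒ 3j(1 1 2; 0 0 0)² = 2/15, sgn +1
Racah Σ t=0..0: t=0:+1/2 = 1/2
⇒ 3j(1 1 2; 1 0 -1)² = 1/10, sgn -1
4πI² = N·(3j₀)²·(3jₘ)² = 3/5
I = -1·√(0.6/4π) = -0.21850969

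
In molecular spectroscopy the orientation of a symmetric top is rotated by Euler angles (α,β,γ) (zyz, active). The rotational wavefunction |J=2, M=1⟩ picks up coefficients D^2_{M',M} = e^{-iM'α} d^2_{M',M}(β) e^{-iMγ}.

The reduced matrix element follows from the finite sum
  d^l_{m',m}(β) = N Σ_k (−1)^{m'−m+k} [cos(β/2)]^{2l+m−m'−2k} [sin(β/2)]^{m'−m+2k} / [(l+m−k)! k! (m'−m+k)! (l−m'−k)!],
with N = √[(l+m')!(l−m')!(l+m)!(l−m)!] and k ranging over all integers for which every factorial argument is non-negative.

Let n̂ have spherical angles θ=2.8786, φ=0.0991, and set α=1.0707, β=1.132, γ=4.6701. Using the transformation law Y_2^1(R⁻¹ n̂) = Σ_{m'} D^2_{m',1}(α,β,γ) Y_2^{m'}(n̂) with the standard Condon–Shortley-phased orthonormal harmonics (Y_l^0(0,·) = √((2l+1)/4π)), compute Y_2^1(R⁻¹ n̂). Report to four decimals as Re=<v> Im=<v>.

Need the full column D^2_{m',1} for m'=−2..2 at α=1.0707, β=1.1320, γ=4.6701.
cos(β/2)=0.844053, sin(β/2)=0.536260
d^2_{-2,1}: single k=3 term ⇒ +0.260331;  D = -0.212948-0.149752i
d^2_{-1,1}: k∈[2..3] ⇒ +0.614627 -0.082699 = +0.531927;  D = -0.477152+0.235103i
d^2_{0,1}: k∈[1..2] ⇒ +0.789878 -0.318839 = +0.471039;  D = -0.019914+0.470617i
d^2_{1,1}: k∈[0..1] ⇒ +0.507549 -0.614627 = -0.107077;  D = -0.091710-0.055271i
d^2_{2,1}: single k=0 term ⇒ -0.644933;  D = -0.557001+0.325097i
Y_2^{m'}(θ=2.8786,φ=0.0991) and Σ D·Y over m':
  (-0.2129-0.1498i)·(+0.0256-0.0051i)  (-0.4772+0.2351i)·(-0.1930+0.0192i)  (-0.0199+0.4706i)·(+0.5668+0.0000i)  (-0.0917-0.0553i)·(+0.1930+0.0192i)  (-0.5570+0.3251i)·(+0.0256+0.0051i)
Y_2^1(R⁻¹ n̂) = +0.037498+0.202530i

Re=0.0375 Im=0.2025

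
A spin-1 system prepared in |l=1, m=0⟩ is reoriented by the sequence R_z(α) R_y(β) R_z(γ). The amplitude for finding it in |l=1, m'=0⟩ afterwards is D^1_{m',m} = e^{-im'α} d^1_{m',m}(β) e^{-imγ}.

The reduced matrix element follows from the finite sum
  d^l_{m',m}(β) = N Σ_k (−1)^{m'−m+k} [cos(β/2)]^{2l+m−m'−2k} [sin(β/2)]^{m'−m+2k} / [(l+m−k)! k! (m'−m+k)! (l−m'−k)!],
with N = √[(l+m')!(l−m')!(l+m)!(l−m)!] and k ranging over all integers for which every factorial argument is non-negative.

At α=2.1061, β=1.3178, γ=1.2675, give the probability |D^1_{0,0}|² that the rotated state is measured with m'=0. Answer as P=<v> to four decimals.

First d^1_{0,0}(β=1.3178), then the phase factors e^{-i(0)α} and e^{-i(0)γ}:
Half-angle: c=0.790666, s=0.612247. N=√(1·1·1·1)=1.000000
The bounds max(0,m−m')=0 and min(l+m,l−m')=1 give 2 terms
  k=0: (−1)^0·1.0000/(1)·0.7907^2·0.6122^0 = +0.625153
  k=1: (−1)^1·1.0000/(1)·0.7907^0·0.6122^2 = -0.374847
d^1_{0,0}(1.3178) = +0.625153 -0.374847 = +0.250306
|D^1_{0,0}|² = |d^1_{0,0}(β)|² = (+0.250306)² = 0.062653 (the z-rotation phases have unit modulus)

P=0.0627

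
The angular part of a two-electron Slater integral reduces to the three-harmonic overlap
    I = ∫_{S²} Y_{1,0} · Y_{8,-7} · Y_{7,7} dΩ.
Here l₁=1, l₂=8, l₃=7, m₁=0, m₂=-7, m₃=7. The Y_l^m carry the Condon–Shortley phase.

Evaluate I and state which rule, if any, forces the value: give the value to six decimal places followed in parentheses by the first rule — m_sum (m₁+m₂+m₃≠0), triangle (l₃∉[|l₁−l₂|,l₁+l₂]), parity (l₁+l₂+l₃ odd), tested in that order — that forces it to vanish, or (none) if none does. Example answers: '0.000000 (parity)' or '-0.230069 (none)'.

Checks pass: Σm=0; 16 even; l₃=7∈[7,9].
(2·1+1)(2·8+1)(2·7+1) = 765
Δ: 2! 0! 14! / 17! → 1/2040
sum: t=1:−1/25401600 = -1/25401600
3j²(1 8 7; 0 0 0) = Δ·Π!·Σ² = 8/255  (sign +1)
sum: t=1:−1/87178291200 = -1/87178291200
3j²(1 8 7; 0 -7 7) = Δ·Π!·Σ² = 1/136  (sign -1)
combine: 4πI² = 765·8/255·1/136 = 3/17
take √, sign -1: I = -0.11850352
No selection rule forces the value: the integral is nonzero (none).

-0.118504 (none)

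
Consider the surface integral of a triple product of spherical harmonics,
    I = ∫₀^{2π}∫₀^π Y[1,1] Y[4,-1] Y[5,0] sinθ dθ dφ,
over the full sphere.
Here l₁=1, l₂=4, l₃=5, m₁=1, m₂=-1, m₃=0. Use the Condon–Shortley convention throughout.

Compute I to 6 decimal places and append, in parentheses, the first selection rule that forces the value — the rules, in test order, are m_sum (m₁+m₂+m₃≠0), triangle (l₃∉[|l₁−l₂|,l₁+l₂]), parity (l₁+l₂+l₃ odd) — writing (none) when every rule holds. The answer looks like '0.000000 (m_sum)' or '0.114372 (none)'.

0.155288 (none)

m-sum 0 ✓  L=10 even ✓  3≤5≤5 ✓
Π(2lᵢ+1) = 3×9×11 = 297
triangle coeff Δ(1,4,5) = 1/495
Σ_t [0,0]: t=0:+1/576 = 1/576
(3j)²=5/99 [(1 4 5; 0 0 0)], sign=-1
Σ_t [0,0]: t=0:+1/1440 = 1/1440
(3j)²=2/99 [(1 4 5; 1 -1 0)], sign=-1
⇒ 4πI² = 10/33
I = (+1)√(10/33/(4π)) = 0.15528807
No selection rule forces the value: the integral is nonzero (none).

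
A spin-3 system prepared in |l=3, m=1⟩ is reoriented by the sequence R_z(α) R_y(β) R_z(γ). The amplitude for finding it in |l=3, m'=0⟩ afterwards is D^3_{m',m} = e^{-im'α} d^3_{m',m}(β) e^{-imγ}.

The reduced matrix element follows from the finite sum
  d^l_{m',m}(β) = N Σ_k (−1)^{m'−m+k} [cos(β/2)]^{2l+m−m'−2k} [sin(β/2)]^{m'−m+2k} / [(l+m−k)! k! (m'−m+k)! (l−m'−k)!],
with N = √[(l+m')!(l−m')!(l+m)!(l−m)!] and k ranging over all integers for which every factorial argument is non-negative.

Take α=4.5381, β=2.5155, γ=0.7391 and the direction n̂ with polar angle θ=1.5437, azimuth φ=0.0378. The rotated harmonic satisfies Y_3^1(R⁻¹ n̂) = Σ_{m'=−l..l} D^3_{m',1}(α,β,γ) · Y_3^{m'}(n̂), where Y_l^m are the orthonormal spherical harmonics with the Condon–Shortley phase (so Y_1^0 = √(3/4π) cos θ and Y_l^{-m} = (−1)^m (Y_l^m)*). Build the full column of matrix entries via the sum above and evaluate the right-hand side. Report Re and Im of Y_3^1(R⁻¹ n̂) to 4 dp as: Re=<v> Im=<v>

Re=0.2233 Im=0.1787

Need the full column D^3_{m',1} for m'=−3..3 at α=4.5381, β=2.5155, γ=0.7391.
cos(β/2)=0.307958, sin(β/2)=0.951400
d^3_{-3,1}: single k=4 term ⇒ +0.300941;  D = +0.286704+0.091469i
d^3_{-2,1}: k∈[3..4] ⇒ +0.159073 -0.759115 = -0.600042;  D = +0.278745-0.531368i
d^3_{-1,1}: k∈[2..4] ⇒ +0.048848 -0.621622 +0.741615 = +0.168841;  D = -0.133651-0.103173i
d^3_{0,1}: k∈[1..3] ⇒ +0.009129 -0.261383 +0.831568 = +0.579314;  D = +0.428157-0.390240i
d^3_{1,1}: k∈[0..2] ⇒ +0.000853 -0.065130 +0.466216 = +0.401939;  D = +0.215140+0.339514i
d^3_{2,1}: k∈[0..1] ⇒ -0.008333 +0.159073 = +0.150739;  D = -0.139390+0.057382i
d^3_{3,1}: single k=0 term ⇒ +0.031531;  D = -0.006765-0.030797i
Y_3^{m'}(θ=1.5437,φ=0.0378) and Σ D·Y over m':
  (+0.2867+0.0915i)·(+0.4141-0.0472i)  (+0.2787-0.5314i)·(+0.0276-0.0021i)  (-0.1337-0.1032i)·(-0.3216+0.0122i)  (+0.4282-0.3902i)·(-0.0303+0.0000i)  (+0.2151+0.3395i)·(+0.3216+0.0122i)  (-0.1394+0.0574i)·(+0.0276+0.0021i)  (-0.0068-0.0308i)·(-0.4141-0.0472i)
Y_3^1(R⁻¹ n̂) = +0.223339+0.178678i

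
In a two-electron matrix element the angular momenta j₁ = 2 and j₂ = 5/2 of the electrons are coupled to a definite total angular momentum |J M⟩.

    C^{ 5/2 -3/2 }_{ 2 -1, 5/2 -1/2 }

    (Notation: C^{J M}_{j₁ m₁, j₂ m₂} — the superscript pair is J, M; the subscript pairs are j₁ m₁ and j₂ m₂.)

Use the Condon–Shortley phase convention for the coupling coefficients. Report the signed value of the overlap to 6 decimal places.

-0.414039  (= −√(6/35))

triangle: 2!·2!·3!/8! = 24/40320
(j±m)!: 1!·3!·2!·3!·1!·4! = 1728
prefactor² = (2J+1)·Δ·N² = 216/35
  k=1: −1/(1!·1!·2!·1!·0!·2!) = -1/4
  k=2: +1/(2!·0!·1!·0!·1!·3!) = 1/12
Σ = -1/6  ⇒  CG² = 216/35·(-1/6)² = 6/35
CG = −√(6/35) = -0.414039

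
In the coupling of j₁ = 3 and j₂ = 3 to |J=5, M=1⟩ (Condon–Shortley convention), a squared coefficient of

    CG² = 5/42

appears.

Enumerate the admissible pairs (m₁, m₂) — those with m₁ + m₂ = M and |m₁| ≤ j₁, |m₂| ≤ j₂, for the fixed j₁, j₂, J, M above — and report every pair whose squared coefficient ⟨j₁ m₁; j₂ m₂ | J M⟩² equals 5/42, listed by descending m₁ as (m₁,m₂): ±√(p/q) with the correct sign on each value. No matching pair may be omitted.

(1,0): +√(5/42); (0,1): −√(5/42)

Admissible pairs with m₁+m₂ = M = 1: (-2,3), (-1,2), (0,1), (1,0), (2,-1), (3,-2)
  (m₁,m₂)=(3,-2): CG² = 5/84, CG = +√(5/84)
  (m₁,m₂)=(2,-1): CG² = 9/28, CG = +√(9/28)
  (m₁,m₂)=(1,0): CG² = 5/42, CG = +√(5/42)   ← matches the target
  (m₁,m₂)=(0,1): CG² = 5/42, CG = −√(5/42)   ← matches the target
  (m₁,m₂)=(-1,2): CG² = 9/28, CG = −√(9/28)
  (m₁,m₂)=(-2,3): CG² = 5/84, CG = −√(5/84)
Pairs with CG² = 5/42: (1,0): +√(5/42); (0,1): −√(5/42)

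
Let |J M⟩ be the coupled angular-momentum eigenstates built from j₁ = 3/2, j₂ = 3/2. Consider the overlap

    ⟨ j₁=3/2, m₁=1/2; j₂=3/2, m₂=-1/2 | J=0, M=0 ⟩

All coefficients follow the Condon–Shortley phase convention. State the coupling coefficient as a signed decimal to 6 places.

−√(1/4) ≈ -0.500000

triangle: 3!×0!×0!/4! = 6/24
(j±m)!: 2!×1!×1!×2!×0!×0! = 4
prefactor² = (2J+1)×Δ×N² = 1
  k=1: −1/(1!×2!×0!×0!×0!×0!) = -1/2
Σ = -1/2  ⇒  CG² = 1×(-1/2)² = 1/4
CG = −√(1/4) = -0.500000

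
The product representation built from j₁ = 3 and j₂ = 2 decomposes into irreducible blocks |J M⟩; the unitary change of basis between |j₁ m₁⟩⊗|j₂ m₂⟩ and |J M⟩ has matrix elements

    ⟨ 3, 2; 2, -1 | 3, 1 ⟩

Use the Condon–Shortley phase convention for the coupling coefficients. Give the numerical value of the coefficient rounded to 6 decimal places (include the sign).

+0.500000  (= +√(1/4))

√[7·2!4!2!/9! · 5!1!1!3!4!2!] = √(64)
  +(−1)^0/∏(0,2,1,1,3,1)! = 1/12  (running 1/12)
  +(−1)^1/∏(1,1,0,0,4,2)! = -1/48  (running 1/16)
⟨..|..⟩ = √(64)·(1/16) = +0.500000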